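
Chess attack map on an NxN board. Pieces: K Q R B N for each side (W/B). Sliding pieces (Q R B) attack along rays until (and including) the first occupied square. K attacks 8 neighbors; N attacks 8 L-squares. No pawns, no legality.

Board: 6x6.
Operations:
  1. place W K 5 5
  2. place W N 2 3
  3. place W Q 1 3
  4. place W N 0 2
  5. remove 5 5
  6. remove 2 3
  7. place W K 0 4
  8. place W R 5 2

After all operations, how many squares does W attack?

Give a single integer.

Op 1: place WK@(5,5)
Op 2: place WN@(2,3)
Op 3: place WQ@(1,3)
Op 4: place WN@(0,2)
Op 5: remove (5,5)
Op 6: remove (2,3)
Op 7: place WK@(0,4)
Op 8: place WR@(5,2)
Per-piece attacks for W:
  WN@(0,2): attacks (1,4) (2,3) (1,0) (2,1)
  WK@(0,4): attacks (0,5) (0,3) (1,4) (1,5) (1,3)
  WQ@(1,3): attacks (1,4) (1,5) (1,2) (1,1) (1,0) (2,3) (3,3) (4,3) (5,3) (0,3) (2,4) (3,5) (2,2) (3,1) (4,0) (0,4) (0,2) [ray(-1,1) blocked at (0,4); ray(-1,-1) blocked at (0,2)]
  WR@(5,2): attacks (5,3) (5,4) (5,5) (5,1) (5,0) (4,2) (3,2) (2,2) (1,2) (0,2) [ray(-1,0) blocked at (0,2)]
Union (26 distinct): (0,2) (0,3) (0,4) (0,5) (1,0) (1,1) (1,2) (1,3) (1,4) (1,5) (2,1) (2,2) (2,3) (2,4) (3,1) (3,2) (3,3) (3,5) (4,0) (4,2) (4,3) (5,0) (5,1) (5,3) (5,4) (5,5)

Answer: 26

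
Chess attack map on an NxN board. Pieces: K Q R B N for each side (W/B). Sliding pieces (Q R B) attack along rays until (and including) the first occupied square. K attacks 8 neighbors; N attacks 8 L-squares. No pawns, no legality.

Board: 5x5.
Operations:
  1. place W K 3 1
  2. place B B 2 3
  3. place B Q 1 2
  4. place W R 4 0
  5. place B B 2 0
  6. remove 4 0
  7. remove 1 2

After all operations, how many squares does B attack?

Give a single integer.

Answer: 9

Derivation:
Op 1: place WK@(3,1)
Op 2: place BB@(2,3)
Op 3: place BQ@(1,2)
Op 4: place WR@(4,0)
Op 5: place BB@(2,0)
Op 6: remove (4,0)
Op 7: remove (1,2)
Per-piece attacks for B:
  BB@(2,0): attacks (3,1) (1,1) (0,2) [ray(1,1) blocked at (3,1)]
  BB@(2,3): attacks (3,4) (3,2) (4,1) (1,4) (1,2) (0,1)
Union (9 distinct): (0,1) (0,2) (1,1) (1,2) (1,4) (3,1) (3,2) (3,4) (4,1)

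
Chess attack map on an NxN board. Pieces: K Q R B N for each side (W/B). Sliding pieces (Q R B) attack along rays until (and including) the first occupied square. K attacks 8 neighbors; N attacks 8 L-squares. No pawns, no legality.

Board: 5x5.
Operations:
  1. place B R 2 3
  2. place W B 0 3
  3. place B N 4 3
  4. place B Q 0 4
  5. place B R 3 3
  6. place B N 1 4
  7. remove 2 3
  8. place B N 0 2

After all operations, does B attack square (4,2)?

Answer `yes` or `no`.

Answer: no

Derivation:
Op 1: place BR@(2,3)
Op 2: place WB@(0,3)
Op 3: place BN@(4,3)
Op 4: place BQ@(0,4)
Op 5: place BR@(3,3)
Op 6: place BN@(1,4)
Op 7: remove (2,3)
Op 8: place BN@(0,2)
Per-piece attacks for B:
  BN@(0,2): attacks (1,4) (2,3) (1,0) (2,1)
  BQ@(0,4): attacks (0,3) (1,4) (1,3) (2,2) (3,1) (4,0) [ray(0,-1) blocked at (0,3); ray(1,0) blocked at (1,4)]
  BN@(1,4): attacks (2,2) (3,3) (0,2)
  BR@(3,3): attacks (3,4) (3,2) (3,1) (3,0) (4,3) (2,3) (1,3) (0,3) [ray(1,0) blocked at (4,3); ray(-1,0) blocked at (0,3)]
  BN@(4,3): attacks (2,4) (3,1) (2,2)
B attacks (4,2): no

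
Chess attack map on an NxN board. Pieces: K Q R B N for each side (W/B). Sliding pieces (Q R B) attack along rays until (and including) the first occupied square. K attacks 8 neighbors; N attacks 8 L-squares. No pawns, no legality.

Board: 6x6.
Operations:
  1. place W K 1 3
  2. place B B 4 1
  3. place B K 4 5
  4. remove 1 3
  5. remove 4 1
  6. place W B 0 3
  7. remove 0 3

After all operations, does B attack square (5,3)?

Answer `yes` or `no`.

Op 1: place WK@(1,3)
Op 2: place BB@(4,1)
Op 3: place BK@(4,5)
Op 4: remove (1,3)
Op 5: remove (4,1)
Op 6: place WB@(0,3)
Op 7: remove (0,3)
Per-piece attacks for B:
  BK@(4,5): attacks (4,4) (5,5) (3,5) (5,4) (3,4)
B attacks (5,3): no

Answer: no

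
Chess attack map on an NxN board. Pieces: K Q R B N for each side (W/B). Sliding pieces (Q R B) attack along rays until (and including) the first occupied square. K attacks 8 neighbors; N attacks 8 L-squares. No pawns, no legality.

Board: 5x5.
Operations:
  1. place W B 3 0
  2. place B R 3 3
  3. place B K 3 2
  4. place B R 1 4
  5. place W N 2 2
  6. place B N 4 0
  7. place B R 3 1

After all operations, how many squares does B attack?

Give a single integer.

Answer: 20

Derivation:
Op 1: place WB@(3,0)
Op 2: place BR@(3,3)
Op 3: place BK@(3,2)
Op 4: place BR@(1,4)
Op 5: place WN@(2,2)
Op 6: place BN@(4,0)
Op 7: place BR@(3,1)
Per-piece attacks for B:
  BR@(1,4): attacks (1,3) (1,2) (1,1) (1,0) (2,4) (3,4) (4,4) (0,4)
  BR@(3,1): attacks (3,2) (3,0) (4,1) (2,1) (1,1) (0,1) [ray(0,1) blocked at (3,2); ray(0,-1) blocked at (3,0)]
  BK@(3,2): attacks (3,3) (3,1) (4,2) (2,2) (4,3) (4,1) (2,3) (2,1)
  BR@(3,3): attacks (3,4) (3,2) (4,3) (2,3) (1,3) (0,3) [ray(0,-1) blocked at (3,2)]
  BN@(4,0): attacks (3,2) (2,1)
Union (20 distinct): (0,1) (0,3) (0,4) (1,0) (1,1) (1,2) (1,3) (2,1) (2,2) (2,3) (2,4) (3,0) (3,1) (3,2) (3,3) (3,4) (4,1) (4,2) (4,3) (4,4)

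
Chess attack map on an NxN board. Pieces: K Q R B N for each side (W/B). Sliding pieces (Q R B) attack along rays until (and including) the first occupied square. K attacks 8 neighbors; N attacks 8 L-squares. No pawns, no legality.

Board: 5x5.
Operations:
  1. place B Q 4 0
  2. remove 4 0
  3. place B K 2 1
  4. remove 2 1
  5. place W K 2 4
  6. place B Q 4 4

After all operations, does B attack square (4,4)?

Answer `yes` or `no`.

Op 1: place BQ@(4,0)
Op 2: remove (4,0)
Op 3: place BK@(2,1)
Op 4: remove (2,1)
Op 5: place WK@(2,4)
Op 6: place BQ@(4,4)
Per-piece attacks for B:
  BQ@(4,4): attacks (4,3) (4,2) (4,1) (4,0) (3,4) (2,4) (3,3) (2,2) (1,1) (0,0) [ray(-1,0) blocked at (2,4)]
B attacks (4,4): no

Answer: no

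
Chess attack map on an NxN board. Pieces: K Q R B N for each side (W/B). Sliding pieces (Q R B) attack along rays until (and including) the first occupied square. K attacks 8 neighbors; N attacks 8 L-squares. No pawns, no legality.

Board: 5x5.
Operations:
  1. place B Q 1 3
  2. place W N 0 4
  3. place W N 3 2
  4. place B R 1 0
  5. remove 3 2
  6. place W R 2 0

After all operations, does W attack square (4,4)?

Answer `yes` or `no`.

Answer: no

Derivation:
Op 1: place BQ@(1,3)
Op 2: place WN@(0,4)
Op 3: place WN@(3,2)
Op 4: place BR@(1,0)
Op 5: remove (3,2)
Op 6: place WR@(2,0)
Per-piece attacks for W:
  WN@(0,4): attacks (1,2) (2,3)
  WR@(2,0): attacks (2,1) (2,2) (2,3) (2,4) (3,0) (4,0) (1,0) [ray(-1,0) blocked at (1,0)]
W attacks (4,4): no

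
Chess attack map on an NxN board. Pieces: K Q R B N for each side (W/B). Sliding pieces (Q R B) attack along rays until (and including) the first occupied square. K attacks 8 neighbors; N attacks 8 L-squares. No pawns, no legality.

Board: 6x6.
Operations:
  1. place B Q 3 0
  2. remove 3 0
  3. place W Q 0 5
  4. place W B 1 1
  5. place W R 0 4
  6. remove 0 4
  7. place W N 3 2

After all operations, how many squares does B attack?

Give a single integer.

Op 1: place BQ@(3,0)
Op 2: remove (3,0)
Op 3: place WQ@(0,5)
Op 4: place WB@(1,1)
Op 5: place WR@(0,4)
Op 6: remove (0,4)
Op 7: place WN@(3,2)
Per-piece attacks for B:
Union (0 distinct): (none)

Answer: 0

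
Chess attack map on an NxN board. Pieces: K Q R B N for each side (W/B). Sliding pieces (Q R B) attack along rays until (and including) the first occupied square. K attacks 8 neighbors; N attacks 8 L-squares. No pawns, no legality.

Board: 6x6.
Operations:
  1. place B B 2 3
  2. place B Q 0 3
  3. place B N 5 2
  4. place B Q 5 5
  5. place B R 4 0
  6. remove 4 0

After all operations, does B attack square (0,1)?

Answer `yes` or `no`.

Op 1: place BB@(2,3)
Op 2: place BQ@(0,3)
Op 3: place BN@(5,2)
Op 4: place BQ@(5,5)
Op 5: place BR@(4,0)
Op 6: remove (4,0)
Per-piece attacks for B:
  BQ@(0,3): attacks (0,4) (0,5) (0,2) (0,1) (0,0) (1,3) (2,3) (1,4) (2,5) (1,2) (2,1) (3,0) [ray(1,0) blocked at (2,3)]
  BB@(2,3): attacks (3,4) (4,5) (3,2) (4,1) (5,0) (1,4) (0,5) (1,2) (0,1)
  BN@(5,2): attacks (4,4) (3,3) (4,0) (3,1)
  BQ@(5,5): attacks (5,4) (5,3) (5,2) (4,5) (3,5) (2,5) (1,5) (0,5) (4,4) (3,3) (2,2) (1,1) (0,0) [ray(0,-1) blocked at (5,2)]
B attacks (0,1): yes

Answer: yes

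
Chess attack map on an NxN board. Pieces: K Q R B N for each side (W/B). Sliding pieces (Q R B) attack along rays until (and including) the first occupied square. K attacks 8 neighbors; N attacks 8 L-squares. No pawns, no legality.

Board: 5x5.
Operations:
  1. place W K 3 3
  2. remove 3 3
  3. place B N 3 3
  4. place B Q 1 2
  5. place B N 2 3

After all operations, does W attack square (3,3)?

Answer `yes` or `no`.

Answer: no

Derivation:
Op 1: place WK@(3,3)
Op 2: remove (3,3)
Op 3: place BN@(3,3)
Op 4: place BQ@(1,2)
Op 5: place BN@(2,3)
Per-piece attacks for W:
W attacks (3,3): no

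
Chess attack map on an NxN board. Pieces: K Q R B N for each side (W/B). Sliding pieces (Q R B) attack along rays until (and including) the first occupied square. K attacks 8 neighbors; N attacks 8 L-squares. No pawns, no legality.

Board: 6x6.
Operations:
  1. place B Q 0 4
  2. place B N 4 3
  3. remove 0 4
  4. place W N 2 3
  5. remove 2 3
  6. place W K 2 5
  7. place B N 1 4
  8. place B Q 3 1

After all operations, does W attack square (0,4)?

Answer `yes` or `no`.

Op 1: place BQ@(0,4)
Op 2: place BN@(4,3)
Op 3: remove (0,4)
Op 4: place WN@(2,3)
Op 5: remove (2,3)
Op 6: place WK@(2,5)
Op 7: place BN@(1,4)
Op 8: place BQ@(3,1)
Per-piece attacks for W:
  WK@(2,5): attacks (2,4) (3,5) (1,5) (3,4) (1,4)
W attacks (0,4): no

Answer: no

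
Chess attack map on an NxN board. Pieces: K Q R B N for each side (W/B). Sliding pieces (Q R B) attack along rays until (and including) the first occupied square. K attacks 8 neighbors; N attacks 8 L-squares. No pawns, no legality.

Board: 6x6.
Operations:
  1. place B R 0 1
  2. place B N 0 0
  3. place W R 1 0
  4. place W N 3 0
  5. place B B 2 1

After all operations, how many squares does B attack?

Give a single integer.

Answer: 13

Derivation:
Op 1: place BR@(0,1)
Op 2: place BN@(0,0)
Op 3: place WR@(1,0)
Op 4: place WN@(3,0)
Op 5: place BB@(2,1)
Per-piece attacks for B:
  BN@(0,0): attacks (1,2) (2,1)
  BR@(0,1): attacks (0,2) (0,3) (0,4) (0,5) (0,0) (1,1) (2,1) [ray(0,-1) blocked at (0,0); ray(1,0) blocked at (2,1)]
  BB@(2,1): attacks (3,2) (4,3) (5,4) (3,0) (1,2) (0,3) (1,0) [ray(1,-1) blocked at (3,0); ray(-1,-1) blocked at (1,0)]
Union (13 distinct): (0,0) (0,2) (0,3) (0,4) (0,5) (1,0) (1,1) (1,2) (2,1) (3,0) (3,2) (4,3) (5,4)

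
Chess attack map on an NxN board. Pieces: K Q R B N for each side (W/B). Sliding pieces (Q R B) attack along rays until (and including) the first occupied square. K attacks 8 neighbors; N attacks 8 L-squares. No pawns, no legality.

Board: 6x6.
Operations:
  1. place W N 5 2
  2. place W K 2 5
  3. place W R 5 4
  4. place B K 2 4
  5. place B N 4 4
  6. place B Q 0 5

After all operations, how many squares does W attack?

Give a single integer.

Op 1: place WN@(5,2)
Op 2: place WK@(2,5)
Op 3: place WR@(5,4)
Op 4: place BK@(2,4)
Op 5: place BN@(4,4)
Op 6: place BQ@(0,5)
Per-piece attacks for W:
  WK@(2,5): attacks (2,4) (3,5) (1,5) (3,4) (1,4)
  WN@(5,2): attacks (4,4) (3,3) (4,0) (3,1)
  WR@(5,4): attacks (5,5) (5,3) (5,2) (4,4) [ray(0,-1) blocked at (5,2); ray(-1,0) blocked at (4,4)]
Union (12 distinct): (1,4) (1,5) (2,4) (3,1) (3,3) (3,4) (3,5) (4,0) (4,4) (5,2) (5,3) (5,5)

Answer: 12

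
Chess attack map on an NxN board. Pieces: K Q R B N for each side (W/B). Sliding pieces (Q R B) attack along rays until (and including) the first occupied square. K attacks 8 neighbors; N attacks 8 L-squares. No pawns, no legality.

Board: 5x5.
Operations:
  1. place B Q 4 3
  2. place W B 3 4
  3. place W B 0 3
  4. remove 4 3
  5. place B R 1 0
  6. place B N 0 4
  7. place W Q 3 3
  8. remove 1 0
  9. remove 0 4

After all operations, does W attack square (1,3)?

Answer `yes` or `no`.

Answer: yes

Derivation:
Op 1: place BQ@(4,3)
Op 2: place WB@(3,4)
Op 3: place WB@(0,3)
Op 4: remove (4,3)
Op 5: place BR@(1,0)
Op 6: place BN@(0,4)
Op 7: place WQ@(3,3)
Op 8: remove (1,0)
Op 9: remove (0,4)
Per-piece attacks for W:
  WB@(0,3): attacks (1,4) (1,2) (2,1) (3,0)
  WQ@(3,3): attacks (3,4) (3,2) (3,1) (3,0) (4,3) (2,3) (1,3) (0,3) (4,4) (4,2) (2,4) (2,2) (1,1) (0,0) [ray(0,1) blocked at (3,4); ray(-1,0) blocked at (0,3)]
  WB@(3,4): attacks (4,3) (2,3) (1,2) (0,1)
W attacks (1,3): yes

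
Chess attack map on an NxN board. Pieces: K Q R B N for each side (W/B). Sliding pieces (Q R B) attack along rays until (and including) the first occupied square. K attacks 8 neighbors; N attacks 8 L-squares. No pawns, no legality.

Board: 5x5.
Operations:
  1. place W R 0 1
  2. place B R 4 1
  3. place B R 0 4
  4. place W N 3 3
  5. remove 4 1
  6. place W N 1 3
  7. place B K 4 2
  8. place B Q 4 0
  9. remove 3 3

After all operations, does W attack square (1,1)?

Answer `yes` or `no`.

Op 1: place WR@(0,1)
Op 2: place BR@(4,1)
Op 3: place BR@(0,4)
Op 4: place WN@(3,3)
Op 5: remove (4,1)
Op 6: place WN@(1,3)
Op 7: place BK@(4,2)
Op 8: place BQ@(4,0)
Op 9: remove (3,3)
Per-piece attacks for W:
  WR@(0,1): attacks (0,2) (0,3) (0,4) (0,0) (1,1) (2,1) (3,1) (4,1) [ray(0,1) blocked at (0,4)]
  WN@(1,3): attacks (3,4) (2,1) (3,2) (0,1)
W attacks (1,1): yes

Answer: yes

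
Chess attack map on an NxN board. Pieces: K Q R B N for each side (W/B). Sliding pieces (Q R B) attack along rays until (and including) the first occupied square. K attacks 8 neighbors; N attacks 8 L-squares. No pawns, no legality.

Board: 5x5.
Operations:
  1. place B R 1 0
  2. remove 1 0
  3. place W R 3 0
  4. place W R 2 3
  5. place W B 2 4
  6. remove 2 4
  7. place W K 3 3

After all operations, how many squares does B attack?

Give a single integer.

Op 1: place BR@(1,0)
Op 2: remove (1,0)
Op 3: place WR@(3,0)
Op 4: place WR@(2,3)
Op 5: place WB@(2,4)
Op 6: remove (2,4)
Op 7: place WK@(3,3)
Per-piece attacks for B:
Union (0 distinct): (none)

Answer: 0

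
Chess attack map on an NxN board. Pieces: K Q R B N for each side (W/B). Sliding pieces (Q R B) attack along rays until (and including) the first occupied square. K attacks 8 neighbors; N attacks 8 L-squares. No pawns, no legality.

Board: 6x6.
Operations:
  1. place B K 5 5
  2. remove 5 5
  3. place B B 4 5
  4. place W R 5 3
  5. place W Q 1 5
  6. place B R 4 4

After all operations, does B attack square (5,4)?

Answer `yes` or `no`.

Answer: yes

Derivation:
Op 1: place BK@(5,5)
Op 2: remove (5,5)
Op 3: place BB@(4,5)
Op 4: place WR@(5,3)
Op 5: place WQ@(1,5)
Op 6: place BR@(4,4)
Per-piece attacks for B:
  BR@(4,4): attacks (4,5) (4,3) (4,2) (4,1) (4,0) (5,4) (3,4) (2,4) (1,4) (0,4) [ray(0,1) blocked at (4,5)]
  BB@(4,5): attacks (5,4) (3,4) (2,3) (1,2) (0,1)
B attacks (5,4): yes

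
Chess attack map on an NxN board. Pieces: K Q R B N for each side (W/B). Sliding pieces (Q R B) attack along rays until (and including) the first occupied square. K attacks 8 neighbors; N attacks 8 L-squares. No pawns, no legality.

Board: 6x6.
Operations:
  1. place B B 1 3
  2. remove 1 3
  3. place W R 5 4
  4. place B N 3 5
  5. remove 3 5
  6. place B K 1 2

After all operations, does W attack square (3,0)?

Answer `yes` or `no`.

Op 1: place BB@(1,3)
Op 2: remove (1,3)
Op 3: place WR@(5,4)
Op 4: place BN@(3,5)
Op 5: remove (3,5)
Op 6: place BK@(1,2)
Per-piece attacks for W:
  WR@(5,4): attacks (5,5) (5,3) (5,2) (5,1) (5,0) (4,4) (3,4) (2,4) (1,4) (0,4)
W attacks (3,0): no

Answer: no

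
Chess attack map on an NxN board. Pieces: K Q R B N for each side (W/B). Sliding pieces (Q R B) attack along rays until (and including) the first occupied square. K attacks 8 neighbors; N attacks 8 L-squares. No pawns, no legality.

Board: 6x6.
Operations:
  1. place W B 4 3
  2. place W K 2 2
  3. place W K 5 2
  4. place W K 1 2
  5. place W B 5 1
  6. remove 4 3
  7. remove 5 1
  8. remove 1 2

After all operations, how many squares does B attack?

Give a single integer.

Answer: 0

Derivation:
Op 1: place WB@(4,3)
Op 2: place WK@(2,2)
Op 3: place WK@(5,2)
Op 4: place WK@(1,2)
Op 5: place WB@(5,1)
Op 6: remove (4,3)
Op 7: remove (5,1)
Op 8: remove (1,2)
Per-piece attacks for B:
Union (0 distinct): (none)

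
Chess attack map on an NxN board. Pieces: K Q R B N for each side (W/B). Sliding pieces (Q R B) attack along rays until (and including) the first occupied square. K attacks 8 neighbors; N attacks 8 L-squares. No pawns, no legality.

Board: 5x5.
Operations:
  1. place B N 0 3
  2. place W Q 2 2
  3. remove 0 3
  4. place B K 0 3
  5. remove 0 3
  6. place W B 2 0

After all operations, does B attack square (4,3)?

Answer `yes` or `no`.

Op 1: place BN@(0,3)
Op 2: place WQ@(2,2)
Op 3: remove (0,3)
Op 4: place BK@(0,3)
Op 5: remove (0,3)
Op 6: place WB@(2,0)
Per-piece attacks for B:
B attacks (4,3): no

Answer: no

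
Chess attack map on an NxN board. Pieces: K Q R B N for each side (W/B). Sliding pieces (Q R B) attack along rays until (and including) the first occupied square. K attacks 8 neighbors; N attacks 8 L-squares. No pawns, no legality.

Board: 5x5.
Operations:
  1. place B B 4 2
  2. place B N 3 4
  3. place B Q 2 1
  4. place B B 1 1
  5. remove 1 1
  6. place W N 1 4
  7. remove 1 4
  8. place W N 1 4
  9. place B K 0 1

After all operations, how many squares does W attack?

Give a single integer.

Answer: 3

Derivation:
Op 1: place BB@(4,2)
Op 2: place BN@(3,4)
Op 3: place BQ@(2,1)
Op 4: place BB@(1,1)
Op 5: remove (1,1)
Op 6: place WN@(1,4)
Op 7: remove (1,4)
Op 8: place WN@(1,4)
Op 9: place BK@(0,1)
Per-piece attacks for W:
  WN@(1,4): attacks (2,2) (3,3) (0,2)
Union (3 distinct): (0,2) (2,2) (3,3)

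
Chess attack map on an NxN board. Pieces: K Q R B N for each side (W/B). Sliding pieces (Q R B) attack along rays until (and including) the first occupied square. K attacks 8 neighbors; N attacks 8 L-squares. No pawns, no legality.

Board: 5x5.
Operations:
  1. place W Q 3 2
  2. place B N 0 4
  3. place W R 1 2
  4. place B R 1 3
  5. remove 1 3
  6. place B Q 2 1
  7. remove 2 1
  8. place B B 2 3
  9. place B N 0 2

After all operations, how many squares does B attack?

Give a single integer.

Answer: 7

Derivation:
Op 1: place WQ@(3,2)
Op 2: place BN@(0,4)
Op 3: place WR@(1,2)
Op 4: place BR@(1,3)
Op 5: remove (1,3)
Op 6: place BQ@(2,1)
Op 7: remove (2,1)
Op 8: place BB@(2,3)
Op 9: place BN@(0,2)
Per-piece attacks for B:
  BN@(0,2): attacks (1,4) (2,3) (1,0) (2,1)
  BN@(0,4): attacks (1,2) (2,3)
  BB@(2,3): attacks (3,4) (3,2) (1,4) (1,2) [ray(1,-1) blocked at (3,2); ray(-1,-1) blocked at (1,2)]
Union (7 distinct): (1,0) (1,2) (1,4) (2,1) (2,3) (3,2) (3,4)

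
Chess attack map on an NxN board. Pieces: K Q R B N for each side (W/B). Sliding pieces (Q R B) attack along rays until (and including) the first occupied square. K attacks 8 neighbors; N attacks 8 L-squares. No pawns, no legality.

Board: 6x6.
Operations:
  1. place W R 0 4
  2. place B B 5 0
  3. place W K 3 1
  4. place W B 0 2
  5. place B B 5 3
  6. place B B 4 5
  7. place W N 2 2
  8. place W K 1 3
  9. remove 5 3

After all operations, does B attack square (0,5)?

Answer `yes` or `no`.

Answer: yes

Derivation:
Op 1: place WR@(0,4)
Op 2: place BB@(5,0)
Op 3: place WK@(3,1)
Op 4: place WB@(0,2)
Op 5: place BB@(5,3)
Op 6: place BB@(4,5)
Op 7: place WN@(2,2)
Op 8: place WK@(1,3)
Op 9: remove (5,3)
Per-piece attacks for B:
  BB@(4,5): attacks (5,4) (3,4) (2,3) (1,2) (0,1)
  BB@(5,0): attacks (4,1) (3,2) (2,3) (1,4) (0,5)
B attacks (0,5): yes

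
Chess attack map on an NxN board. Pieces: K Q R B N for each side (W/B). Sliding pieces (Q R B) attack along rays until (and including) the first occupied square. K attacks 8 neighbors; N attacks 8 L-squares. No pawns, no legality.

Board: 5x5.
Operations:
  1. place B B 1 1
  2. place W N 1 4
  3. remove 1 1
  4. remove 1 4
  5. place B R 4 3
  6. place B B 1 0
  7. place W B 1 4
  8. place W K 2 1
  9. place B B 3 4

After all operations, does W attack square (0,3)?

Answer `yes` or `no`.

Answer: yes

Derivation:
Op 1: place BB@(1,1)
Op 2: place WN@(1,4)
Op 3: remove (1,1)
Op 4: remove (1,4)
Op 5: place BR@(4,3)
Op 6: place BB@(1,0)
Op 7: place WB@(1,4)
Op 8: place WK@(2,1)
Op 9: place BB@(3,4)
Per-piece attacks for W:
  WB@(1,4): attacks (2,3) (3,2) (4,1) (0,3)
  WK@(2,1): attacks (2,2) (2,0) (3,1) (1,1) (3,2) (3,0) (1,2) (1,0)
W attacks (0,3): yes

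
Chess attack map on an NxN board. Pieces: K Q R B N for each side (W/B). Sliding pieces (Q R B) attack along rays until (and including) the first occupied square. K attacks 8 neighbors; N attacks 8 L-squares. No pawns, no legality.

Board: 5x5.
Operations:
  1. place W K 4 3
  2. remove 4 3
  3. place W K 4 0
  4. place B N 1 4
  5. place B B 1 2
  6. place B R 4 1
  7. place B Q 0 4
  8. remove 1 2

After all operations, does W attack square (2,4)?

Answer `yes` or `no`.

Op 1: place WK@(4,3)
Op 2: remove (4,3)
Op 3: place WK@(4,0)
Op 4: place BN@(1,4)
Op 5: place BB@(1,2)
Op 6: place BR@(4,1)
Op 7: place BQ@(0,4)
Op 8: remove (1,2)
Per-piece attacks for W:
  WK@(4,0): attacks (4,1) (3,0) (3,1)
W attacks (2,4): no

Answer: no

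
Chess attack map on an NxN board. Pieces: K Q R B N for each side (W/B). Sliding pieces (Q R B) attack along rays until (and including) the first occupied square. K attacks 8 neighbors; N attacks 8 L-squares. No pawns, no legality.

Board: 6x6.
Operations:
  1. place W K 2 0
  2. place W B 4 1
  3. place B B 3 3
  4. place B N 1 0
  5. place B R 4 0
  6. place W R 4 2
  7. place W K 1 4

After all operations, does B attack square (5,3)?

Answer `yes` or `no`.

Op 1: place WK@(2,0)
Op 2: place WB@(4,1)
Op 3: place BB@(3,3)
Op 4: place BN@(1,0)
Op 5: place BR@(4,0)
Op 6: place WR@(4,2)
Op 7: place WK@(1,4)
Per-piece attacks for B:
  BN@(1,0): attacks (2,2) (3,1) (0,2)
  BB@(3,3): attacks (4,4) (5,5) (4,2) (2,4) (1,5) (2,2) (1,1) (0,0) [ray(1,-1) blocked at (4,2)]
  BR@(4,0): attacks (4,1) (5,0) (3,0) (2,0) [ray(0,1) blocked at (4,1); ray(-1,0) blocked at (2,0)]
B attacks (5,3): no

Answer: no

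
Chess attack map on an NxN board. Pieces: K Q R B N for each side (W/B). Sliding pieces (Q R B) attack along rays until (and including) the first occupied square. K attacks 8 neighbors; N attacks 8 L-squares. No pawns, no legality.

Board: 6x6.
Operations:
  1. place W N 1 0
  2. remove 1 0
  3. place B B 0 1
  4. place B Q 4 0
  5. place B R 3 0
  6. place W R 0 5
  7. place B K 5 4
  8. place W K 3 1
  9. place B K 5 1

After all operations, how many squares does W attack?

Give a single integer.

Op 1: place WN@(1,0)
Op 2: remove (1,0)
Op 3: place BB@(0,1)
Op 4: place BQ@(4,0)
Op 5: place BR@(3,0)
Op 6: place WR@(0,5)
Op 7: place BK@(5,4)
Op 8: place WK@(3,1)
Op 9: place BK@(5,1)
Per-piece attacks for W:
  WR@(0,5): attacks (0,4) (0,3) (0,2) (0,1) (1,5) (2,5) (3,5) (4,5) (5,5) [ray(0,-1) blocked at (0,1)]
  WK@(3,1): attacks (3,2) (3,0) (4,1) (2,1) (4,2) (4,0) (2,2) (2,0)
Union (17 distinct): (0,1) (0,2) (0,3) (0,4) (1,5) (2,0) (2,1) (2,2) (2,5) (3,0) (3,2) (3,5) (4,0) (4,1) (4,2) (4,5) (5,5)

Answer: 17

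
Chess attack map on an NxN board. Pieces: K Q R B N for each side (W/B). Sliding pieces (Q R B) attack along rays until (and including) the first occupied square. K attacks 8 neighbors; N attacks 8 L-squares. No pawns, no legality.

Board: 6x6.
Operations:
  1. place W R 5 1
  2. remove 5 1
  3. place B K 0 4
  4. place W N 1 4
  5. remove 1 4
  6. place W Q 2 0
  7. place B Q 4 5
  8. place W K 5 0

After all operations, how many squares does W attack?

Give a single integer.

Answer: 17

Derivation:
Op 1: place WR@(5,1)
Op 2: remove (5,1)
Op 3: place BK@(0,4)
Op 4: place WN@(1,4)
Op 5: remove (1,4)
Op 6: place WQ@(2,0)
Op 7: place BQ@(4,5)
Op 8: place WK@(5,0)
Per-piece attacks for W:
  WQ@(2,0): attacks (2,1) (2,2) (2,3) (2,4) (2,5) (3,0) (4,0) (5,0) (1,0) (0,0) (3,1) (4,2) (5,3) (1,1) (0,2) [ray(1,0) blocked at (5,0)]
  WK@(5,0): attacks (5,1) (4,0) (4,1)
Union (17 distinct): (0,0) (0,2) (1,0) (1,1) (2,1) (2,2) (2,3) (2,4) (2,5) (3,0) (3,1) (4,0) (4,1) (4,2) (5,0) (5,1) (5,3)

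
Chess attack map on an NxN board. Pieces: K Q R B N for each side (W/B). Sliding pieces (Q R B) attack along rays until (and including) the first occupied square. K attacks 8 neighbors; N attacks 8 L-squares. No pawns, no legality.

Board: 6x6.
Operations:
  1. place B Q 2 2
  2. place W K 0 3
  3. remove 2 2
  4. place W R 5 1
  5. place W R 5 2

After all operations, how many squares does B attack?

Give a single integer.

Answer: 0

Derivation:
Op 1: place BQ@(2,2)
Op 2: place WK@(0,3)
Op 3: remove (2,2)
Op 4: place WR@(5,1)
Op 5: place WR@(5,2)
Per-piece attacks for B:
Union (0 distinct): (none)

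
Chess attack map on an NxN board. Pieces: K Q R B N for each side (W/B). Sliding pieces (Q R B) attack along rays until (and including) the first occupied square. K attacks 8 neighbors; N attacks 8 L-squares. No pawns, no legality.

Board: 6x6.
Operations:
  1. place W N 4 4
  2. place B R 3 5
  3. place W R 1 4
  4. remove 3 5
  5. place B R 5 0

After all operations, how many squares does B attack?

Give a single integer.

Op 1: place WN@(4,4)
Op 2: place BR@(3,5)
Op 3: place WR@(1,4)
Op 4: remove (3,5)
Op 5: place BR@(5,0)
Per-piece attacks for B:
  BR@(5,0): attacks (5,1) (5,2) (5,3) (5,4) (5,5) (4,0) (3,0) (2,0) (1,0) (0,0)
Union (10 distinct): (0,0) (1,0) (2,0) (3,0) (4,0) (5,1) (5,2) (5,3) (5,4) (5,5)

Answer: 10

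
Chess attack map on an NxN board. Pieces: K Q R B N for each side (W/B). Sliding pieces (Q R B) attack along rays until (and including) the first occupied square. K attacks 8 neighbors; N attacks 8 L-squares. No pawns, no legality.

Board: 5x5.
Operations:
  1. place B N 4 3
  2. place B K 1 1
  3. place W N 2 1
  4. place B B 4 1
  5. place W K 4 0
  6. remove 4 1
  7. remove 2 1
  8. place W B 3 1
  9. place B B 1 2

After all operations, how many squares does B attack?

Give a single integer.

Op 1: place BN@(4,3)
Op 2: place BK@(1,1)
Op 3: place WN@(2,1)
Op 4: place BB@(4,1)
Op 5: place WK@(4,0)
Op 6: remove (4,1)
Op 7: remove (2,1)
Op 8: place WB@(3,1)
Op 9: place BB@(1,2)
Per-piece attacks for B:
  BK@(1,1): attacks (1,2) (1,0) (2,1) (0,1) (2,2) (2,0) (0,2) (0,0)
  BB@(1,2): attacks (2,3) (3,4) (2,1) (3,0) (0,3) (0,1)
  BN@(4,3): attacks (2,4) (3,1) (2,2)
Union (14 distinct): (0,0) (0,1) (0,2) (0,3) (1,0) (1,2) (2,0) (2,1) (2,2) (2,3) (2,4) (3,0) (3,1) (3,4)

Answer: 14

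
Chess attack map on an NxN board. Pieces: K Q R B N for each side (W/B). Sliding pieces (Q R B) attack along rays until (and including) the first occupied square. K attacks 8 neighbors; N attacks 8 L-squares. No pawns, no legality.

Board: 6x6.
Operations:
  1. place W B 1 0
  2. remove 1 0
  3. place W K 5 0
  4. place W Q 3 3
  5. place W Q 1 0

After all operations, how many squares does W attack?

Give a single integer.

Op 1: place WB@(1,0)
Op 2: remove (1,0)
Op 3: place WK@(5,0)
Op 4: place WQ@(3,3)
Op 5: place WQ@(1,0)
Per-piece attacks for W:
  WQ@(1,0): attacks (1,1) (1,2) (1,3) (1,4) (1,5) (2,0) (3,0) (4,0) (5,0) (0,0) (2,1) (3,2) (4,3) (5,4) (0,1) [ray(1,0) blocked at (5,0)]
  WQ@(3,3): attacks (3,4) (3,5) (3,2) (3,1) (3,0) (4,3) (5,3) (2,3) (1,3) (0,3) (4,4) (5,5) (4,2) (5,1) (2,4) (1,5) (2,2) (1,1) (0,0)
  WK@(5,0): attacks (5,1) (4,0) (4,1)
Union (28 distinct): (0,0) (0,1) (0,3) (1,1) (1,2) (1,3) (1,4) (1,5) (2,0) (2,1) (2,2) (2,3) (2,4) (3,0) (3,1) (3,2) (3,4) (3,5) (4,0) (4,1) (4,2) (4,3) (4,4) (5,0) (5,1) (5,3) (5,4) (5,5)

Answer: 28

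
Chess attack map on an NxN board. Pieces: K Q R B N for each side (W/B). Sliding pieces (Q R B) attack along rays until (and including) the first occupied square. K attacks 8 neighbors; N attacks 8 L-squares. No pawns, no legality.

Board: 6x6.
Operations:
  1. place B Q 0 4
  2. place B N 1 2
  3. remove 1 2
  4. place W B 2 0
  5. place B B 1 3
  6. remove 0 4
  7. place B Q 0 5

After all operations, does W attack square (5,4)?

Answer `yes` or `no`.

Answer: no

Derivation:
Op 1: place BQ@(0,4)
Op 2: place BN@(1,2)
Op 3: remove (1,2)
Op 4: place WB@(2,0)
Op 5: place BB@(1,3)
Op 6: remove (0,4)
Op 7: place BQ@(0,5)
Per-piece attacks for W:
  WB@(2,0): attacks (3,1) (4,2) (5,3) (1,1) (0,2)
W attacks (5,4): no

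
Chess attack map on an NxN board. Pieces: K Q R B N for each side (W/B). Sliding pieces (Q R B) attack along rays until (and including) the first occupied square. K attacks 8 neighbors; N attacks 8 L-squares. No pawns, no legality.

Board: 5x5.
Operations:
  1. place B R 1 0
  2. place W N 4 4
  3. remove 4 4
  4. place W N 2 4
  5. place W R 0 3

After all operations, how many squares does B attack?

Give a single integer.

Op 1: place BR@(1,0)
Op 2: place WN@(4,4)
Op 3: remove (4,4)
Op 4: place WN@(2,4)
Op 5: place WR@(0,3)
Per-piece attacks for B:
  BR@(1,0): attacks (1,1) (1,2) (1,3) (1,4) (2,0) (3,0) (4,0) (0,0)
Union (8 distinct): (0,0) (1,1) (1,2) (1,3) (1,4) (2,0) (3,0) (4,0)

Answer: 8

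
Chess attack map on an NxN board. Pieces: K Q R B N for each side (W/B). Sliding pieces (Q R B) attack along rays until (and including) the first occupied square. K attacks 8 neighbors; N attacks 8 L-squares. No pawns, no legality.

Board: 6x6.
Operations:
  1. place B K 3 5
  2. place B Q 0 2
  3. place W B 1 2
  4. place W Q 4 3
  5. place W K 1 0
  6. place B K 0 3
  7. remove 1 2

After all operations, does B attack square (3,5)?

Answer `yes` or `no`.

Answer: yes

Derivation:
Op 1: place BK@(3,5)
Op 2: place BQ@(0,2)
Op 3: place WB@(1,2)
Op 4: place WQ@(4,3)
Op 5: place WK@(1,0)
Op 6: place BK@(0,3)
Op 7: remove (1,2)
Per-piece attacks for B:
  BQ@(0,2): attacks (0,3) (0,1) (0,0) (1,2) (2,2) (3,2) (4,2) (5,2) (1,3) (2,4) (3,5) (1,1) (2,0) [ray(0,1) blocked at (0,3); ray(1,1) blocked at (3,5)]
  BK@(0,3): attacks (0,4) (0,2) (1,3) (1,4) (1,2)
  BK@(3,5): attacks (3,4) (4,5) (2,5) (4,4) (2,4)
B attacks (3,5): yes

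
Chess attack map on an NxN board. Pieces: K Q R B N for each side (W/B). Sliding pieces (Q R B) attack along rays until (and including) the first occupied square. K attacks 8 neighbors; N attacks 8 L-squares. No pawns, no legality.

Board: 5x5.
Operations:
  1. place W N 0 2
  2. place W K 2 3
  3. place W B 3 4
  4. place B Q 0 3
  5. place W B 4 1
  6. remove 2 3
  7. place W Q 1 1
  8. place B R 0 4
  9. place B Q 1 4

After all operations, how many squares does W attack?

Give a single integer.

Answer: 18

Derivation:
Op 1: place WN@(0,2)
Op 2: place WK@(2,3)
Op 3: place WB@(3,4)
Op 4: place BQ@(0,3)
Op 5: place WB@(4,1)
Op 6: remove (2,3)
Op 7: place WQ@(1,1)
Op 8: place BR@(0,4)
Op 9: place BQ@(1,4)
Per-piece attacks for W:
  WN@(0,2): attacks (1,4) (2,3) (1,0) (2,1)
  WQ@(1,1): attacks (1,2) (1,3) (1,4) (1,0) (2,1) (3,1) (4,1) (0,1) (2,2) (3,3) (4,4) (2,0) (0,2) (0,0) [ray(0,1) blocked at (1,4); ray(1,0) blocked at (4,1); ray(-1,1) blocked at (0,2)]
  WB@(3,4): attacks (4,3) (2,3) (1,2) (0,1)
  WB@(4,1): attacks (3,2) (2,3) (1,4) (3,0) [ray(-1,1) blocked at (1,4)]
Union (18 distinct): (0,0) (0,1) (0,2) (1,0) (1,2) (1,3) (1,4) (2,0) (2,1) (2,2) (2,3) (3,0) (3,1) (3,2) (3,3) (4,1) (4,3) (4,4)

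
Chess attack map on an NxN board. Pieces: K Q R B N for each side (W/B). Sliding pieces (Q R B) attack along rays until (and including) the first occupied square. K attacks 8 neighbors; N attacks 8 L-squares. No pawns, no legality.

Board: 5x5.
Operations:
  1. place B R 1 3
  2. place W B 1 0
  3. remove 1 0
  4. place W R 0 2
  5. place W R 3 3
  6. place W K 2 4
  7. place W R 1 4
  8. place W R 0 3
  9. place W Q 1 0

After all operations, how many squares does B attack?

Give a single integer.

Answer: 7

Derivation:
Op 1: place BR@(1,3)
Op 2: place WB@(1,0)
Op 3: remove (1,0)
Op 4: place WR@(0,2)
Op 5: place WR@(3,3)
Op 6: place WK@(2,4)
Op 7: place WR@(1,4)
Op 8: place WR@(0,3)
Op 9: place WQ@(1,0)
Per-piece attacks for B:
  BR@(1,3): attacks (1,4) (1,2) (1,1) (1,0) (2,3) (3,3) (0,3) [ray(0,1) blocked at (1,4); ray(0,-1) blocked at (1,0); ray(1,0) blocked at (3,3); ray(-1,0) blocked at (0,3)]
Union (7 distinct): (0,3) (1,0) (1,1) (1,2) (1,4) (2,3) (3,3)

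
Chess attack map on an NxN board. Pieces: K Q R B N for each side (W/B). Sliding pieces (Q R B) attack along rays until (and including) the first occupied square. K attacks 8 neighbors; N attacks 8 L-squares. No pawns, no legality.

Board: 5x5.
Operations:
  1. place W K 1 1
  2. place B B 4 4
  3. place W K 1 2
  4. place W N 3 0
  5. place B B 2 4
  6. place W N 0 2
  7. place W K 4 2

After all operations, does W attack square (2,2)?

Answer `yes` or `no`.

Answer: yes

Derivation:
Op 1: place WK@(1,1)
Op 2: place BB@(4,4)
Op 3: place WK@(1,2)
Op 4: place WN@(3,0)
Op 5: place BB@(2,4)
Op 6: place WN@(0,2)
Op 7: place WK@(4,2)
Per-piece attacks for W:
  WN@(0,2): attacks (1,4) (2,3) (1,0) (2,1)
  WK@(1,1): attacks (1,2) (1,0) (2,1) (0,1) (2,2) (2,0) (0,2) (0,0)
  WK@(1,2): attacks (1,3) (1,1) (2,2) (0,2) (2,3) (2,1) (0,3) (0,1)
  WN@(3,0): attacks (4,2) (2,2) (1,1)
  WK@(4,2): attacks (4,3) (4,1) (3,2) (3,3) (3,1)
W attacks (2,2): yes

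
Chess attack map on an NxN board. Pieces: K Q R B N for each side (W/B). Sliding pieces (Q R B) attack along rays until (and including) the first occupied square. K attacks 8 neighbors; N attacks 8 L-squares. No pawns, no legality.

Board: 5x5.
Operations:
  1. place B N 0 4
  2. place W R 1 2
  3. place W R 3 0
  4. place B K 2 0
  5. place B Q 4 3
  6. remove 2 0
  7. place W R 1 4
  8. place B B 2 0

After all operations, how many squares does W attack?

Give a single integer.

Op 1: place BN@(0,4)
Op 2: place WR@(1,2)
Op 3: place WR@(3,0)
Op 4: place BK@(2,0)
Op 5: place BQ@(4,3)
Op 6: remove (2,0)
Op 7: place WR@(1,4)
Op 8: place BB@(2,0)
Per-piece attacks for W:
  WR@(1,2): attacks (1,3) (1,4) (1,1) (1,0) (2,2) (3,2) (4,2) (0,2) [ray(0,1) blocked at (1,4)]
  WR@(1,4): attacks (1,3) (1,2) (2,4) (3,4) (4,4) (0,4) [ray(0,-1) blocked at (1,2); ray(-1,0) blocked at (0,4)]
  WR@(3,0): attacks (3,1) (3,2) (3,3) (3,4) (4,0) (2,0) [ray(-1,0) blocked at (2,0)]
Union (17 distinct): (0,2) (0,4) (1,0) (1,1) (1,2) (1,3) (1,4) (2,0) (2,2) (2,4) (3,1) (3,2) (3,3) (3,4) (4,0) (4,2) (4,4)

Answer: 17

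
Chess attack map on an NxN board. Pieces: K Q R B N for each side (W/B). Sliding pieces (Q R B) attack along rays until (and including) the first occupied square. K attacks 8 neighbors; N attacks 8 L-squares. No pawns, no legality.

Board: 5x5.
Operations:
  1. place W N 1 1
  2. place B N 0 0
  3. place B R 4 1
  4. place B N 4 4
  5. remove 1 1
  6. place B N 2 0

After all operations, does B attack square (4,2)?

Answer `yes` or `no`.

Answer: yes

Derivation:
Op 1: place WN@(1,1)
Op 2: place BN@(0,0)
Op 3: place BR@(4,1)
Op 4: place BN@(4,4)
Op 5: remove (1,1)
Op 6: place BN@(2,0)
Per-piece attacks for B:
  BN@(0,0): attacks (1,2) (2,1)
  BN@(2,0): attacks (3,2) (4,1) (1,2) (0,1)
  BR@(4,1): attacks (4,2) (4,3) (4,4) (4,0) (3,1) (2,1) (1,1) (0,1) [ray(0,1) blocked at (4,4)]
  BN@(4,4): attacks (3,2) (2,3)
B attacks (4,2): yes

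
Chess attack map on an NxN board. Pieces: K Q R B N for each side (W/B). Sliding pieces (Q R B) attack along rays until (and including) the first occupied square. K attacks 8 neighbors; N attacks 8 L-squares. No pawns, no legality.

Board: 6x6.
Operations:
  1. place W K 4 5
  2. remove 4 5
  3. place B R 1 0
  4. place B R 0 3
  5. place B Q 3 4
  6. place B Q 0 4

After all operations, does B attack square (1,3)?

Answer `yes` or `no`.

Answer: yes

Derivation:
Op 1: place WK@(4,5)
Op 2: remove (4,5)
Op 3: place BR@(1,0)
Op 4: place BR@(0,3)
Op 5: place BQ@(3,4)
Op 6: place BQ@(0,4)
Per-piece attacks for B:
  BR@(0,3): attacks (0,4) (0,2) (0,1) (0,0) (1,3) (2,3) (3,3) (4,3) (5,3) [ray(0,1) blocked at (0,4)]
  BQ@(0,4): attacks (0,5) (0,3) (1,4) (2,4) (3,4) (1,5) (1,3) (2,2) (3,1) (4,0) [ray(0,-1) blocked at (0,3); ray(1,0) blocked at (3,4)]
  BR@(1,0): attacks (1,1) (1,2) (1,3) (1,4) (1,5) (2,0) (3,0) (4,0) (5,0) (0,0)
  BQ@(3,4): attacks (3,5) (3,3) (3,2) (3,1) (3,0) (4,4) (5,4) (2,4) (1,4) (0,4) (4,5) (4,3) (5,2) (2,5) (2,3) (1,2) (0,1) [ray(-1,0) blocked at (0,4)]
B attacks (1,3): yes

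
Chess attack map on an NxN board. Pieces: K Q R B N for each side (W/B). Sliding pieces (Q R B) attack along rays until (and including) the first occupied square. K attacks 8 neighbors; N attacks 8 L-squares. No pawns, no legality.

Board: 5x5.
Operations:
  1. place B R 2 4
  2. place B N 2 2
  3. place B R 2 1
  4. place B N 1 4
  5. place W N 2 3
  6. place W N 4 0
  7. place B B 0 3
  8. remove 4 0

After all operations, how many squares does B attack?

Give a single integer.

Answer: 18

Derivation:
Op 1: place BR@(2,4)
Op 2: place BN@(2,2)
Op 3: place BR@(2,1)
Op 4: place BN@(1,4)
Op 5: place WN@(2,3)
Op 6: place WN@(4,0)
Op 7: place BB@(0,3)
Op 8: remove (4,0)
Per-piece attacks for B:
  BB@(0,3): attacks (1,4) (1,2) (2,1) [ray(1,1) blocked at (1,4); ray(1,-1) blocked at (2,1)]
  BN@(1,4): attacks (2,2) (3,3) (0,2)
  BR@(2,1): attacks (2,2) (2,0) (3,1) (4,1) (1,1) (0,1) [ray(0,1) blocked at (2,2)]
  BN@(2,2): attacks (3,4) (4,3) (1,4) (0,3) (3,0) (4,1) (1,0) (0,1)
  BR@(2,4): attacks (2,3) (3,4) (4,4) (1,4) [ray(0,-1) blocked at (2,3); ray(-1,0) blocked at (1,4)]
Union (18 distinct): (0,1) (0,2) (0,3) (1,0) (1,1) (1,2) (1,4) (2,0) (2,1) (2,2) (2,3) (3,0) (3,1) (3,3) (3,4) (4,1) (4,3) (4,4)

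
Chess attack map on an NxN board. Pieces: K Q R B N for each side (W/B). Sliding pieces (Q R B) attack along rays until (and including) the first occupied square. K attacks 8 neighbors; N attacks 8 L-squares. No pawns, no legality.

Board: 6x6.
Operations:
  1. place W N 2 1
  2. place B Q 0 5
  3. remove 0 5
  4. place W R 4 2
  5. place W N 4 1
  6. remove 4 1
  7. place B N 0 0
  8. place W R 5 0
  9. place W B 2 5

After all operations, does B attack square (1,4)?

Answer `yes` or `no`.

Answer: no

Derivation:
Op 1: place WN@(2,1)
Op 2: place BQ@(0,5)
Op 3: remove (0,5)
Op 4: place WR@(4,2)
Op 5: place WN@(4,1)
Op 6: remove (4,1)
Op 7: place BN@(0,0)
Op 8: place WR@(5,0)
Op 9: place WB@(2,5)
Per-piece attacks for B:
  BN@(0,0): attacks (1,2) (2,1)
B attacks (1,4): no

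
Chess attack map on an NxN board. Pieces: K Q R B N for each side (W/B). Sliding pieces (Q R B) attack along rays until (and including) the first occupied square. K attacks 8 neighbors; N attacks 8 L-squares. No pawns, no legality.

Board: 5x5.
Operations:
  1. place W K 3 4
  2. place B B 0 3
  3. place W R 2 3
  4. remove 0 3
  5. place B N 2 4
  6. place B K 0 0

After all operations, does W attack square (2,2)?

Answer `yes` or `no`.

Answer: yes

Derivation:
Op 1: place WK@(3,4)
Op 2: place BB@(0,3)
Op 3: place WR@(2,3)
Op 4: remove (0,3)
Op 5: place BN@(2,4)
Op 6: place BK@(0,0)
Per-piece attacks for W:
  WR@(2,3): attacks (2,4) (2,2) (2,1) (2,0) (3,3) (4,3) (1,3) (0,3) [ray(0,1) blocked at (2,4)]
  WK@(3,4): attacks (3,3) (4,4) (2,4) (4,3) (2,3)
W attacks (2,2): yes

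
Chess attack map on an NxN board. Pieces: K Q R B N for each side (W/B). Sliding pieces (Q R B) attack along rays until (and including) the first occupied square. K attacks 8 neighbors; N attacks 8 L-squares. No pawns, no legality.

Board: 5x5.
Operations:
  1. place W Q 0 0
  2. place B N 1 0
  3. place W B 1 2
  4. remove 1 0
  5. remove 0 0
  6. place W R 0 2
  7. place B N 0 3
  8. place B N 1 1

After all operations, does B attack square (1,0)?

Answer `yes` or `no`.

Answer: no

Derivation:
Op 1: place WQ@(0,0)
Op 2: place BN@(1,0)
Op 3: place WB@(1,2)
Op 4: remove (1,0)
Op 5: remove (0,0)
Op 6: place WR@(0,2)
Op 7: place BN@(0,3)
Op 8: place BN@(1,1)
Per-piece attacks for B:
  BN@(0,3): attacks (2,4) (1,1) (2,2)
  BN@(1,1): attacks (2,3) (3,2) (0,3) (3,0)
B attacks (1,0): no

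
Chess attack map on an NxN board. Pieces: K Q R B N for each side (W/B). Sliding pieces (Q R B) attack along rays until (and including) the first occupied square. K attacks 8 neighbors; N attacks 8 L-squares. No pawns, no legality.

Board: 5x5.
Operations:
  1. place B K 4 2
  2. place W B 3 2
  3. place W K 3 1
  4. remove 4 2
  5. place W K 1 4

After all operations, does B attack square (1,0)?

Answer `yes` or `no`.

Answer: no

Derivation:
Op 1: place BK@(4,2)
Op 2: place WB@(3,2)
Op 3: place WK@(3,1)
Op 4: remove (4,2)
Op 5: place WK@(1,4)
Per-piece attacks for B:
B attacks (1,0): no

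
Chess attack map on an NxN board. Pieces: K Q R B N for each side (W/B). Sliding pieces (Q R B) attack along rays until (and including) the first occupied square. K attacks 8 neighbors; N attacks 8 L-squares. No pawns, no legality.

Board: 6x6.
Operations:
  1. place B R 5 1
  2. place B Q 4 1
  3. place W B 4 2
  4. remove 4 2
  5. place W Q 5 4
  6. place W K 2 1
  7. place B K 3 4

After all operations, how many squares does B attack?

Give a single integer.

Answer: 22

Derivation:
Op 1: place BR@(5,1)
Op 2: place BQ@(4,1)
Op 3: place WB@(4,2)
Op 4: remove (4,2)
Op 5: place WQ@(5,4)
Op 6: place WK@(2,1)
Op 7: place BK@(3,4)
Per-piece attacks for B:
  BK@(3,4): attacks (3,5) (3,3) (4,4) (2,4) (4,5) (4,3) (2,5) (2,3)
  BQ@(4,1): attacks (4,2) (4,3) (4,4) (4,5) (4,0) (5,1) (3,1) (2,1) (5,2) (5,0) (3,2) (2,3) (1,4) (0,5) (3,0) [ray(1,0) blocked at (5,1); ray(-1,0) blocked at (2,1)]
  BR@(5,1): attacks (5,2) (5,3) (5,4) (5,0) (4,1) [ray(0,1) blocked at (5,4); ray(-1,0) blocked at (4,1)]
Union (22 distinct): (0,5) (1,4) (2,1) (2,3) (2,4) (2,5) (3,0) (3,1) (3,2) (3,3) (3,5) (4,0) (4,1) (4,2) (4,3) (4,4) (4,5) (5,0) (5,1) (5,2) (5,3) (5,4)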